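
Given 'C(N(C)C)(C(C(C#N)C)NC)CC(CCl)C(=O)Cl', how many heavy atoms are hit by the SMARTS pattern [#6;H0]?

2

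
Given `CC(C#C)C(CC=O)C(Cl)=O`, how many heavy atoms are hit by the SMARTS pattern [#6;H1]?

4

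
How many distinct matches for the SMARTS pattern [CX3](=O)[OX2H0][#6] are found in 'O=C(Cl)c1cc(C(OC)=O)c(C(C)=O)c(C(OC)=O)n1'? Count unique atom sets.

[CX3](=O)[OX2H0][#6] is the SMARTS for an ester: a carbonyl carbon bonded to an oxygen that is itself bonded to carbon (no H on that O).
The molecule carries 2 separate instances of a methyl-ester group (-C(=O)OCH3) meeting every constraint; each maps to a distinct set of atoms, giving 2 matches.

2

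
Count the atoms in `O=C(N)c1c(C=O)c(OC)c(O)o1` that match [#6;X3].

6

Check the 13 heavy atoms by environment: 1× o (aromatic, X2) → no; 4× c (aromatic, X3) → match; 2× C (X3) → match; 2× O (X1) → no; 2× O (X2) → no; 1× N (X3) → no; 1× C (X4) → no.
Summing the matching environments: 4 + 2 = 6 matching atoms.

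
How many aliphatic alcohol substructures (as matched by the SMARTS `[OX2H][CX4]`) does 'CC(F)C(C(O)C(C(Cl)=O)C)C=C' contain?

[OX2H][CX4] is the SMARTS for an aliphatic alcohol: a hydroxyl oxygen bound to an sp3 (X4) carbon.
Exactly one fragment in the molecule meets all constraints, giving 1 match.

1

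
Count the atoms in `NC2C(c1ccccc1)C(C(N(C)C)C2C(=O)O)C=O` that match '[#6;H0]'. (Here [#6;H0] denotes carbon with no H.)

The query [#6;H0] means: any carbon with no attached hydrogen.
Check the 20 heavy atoms by environment: 6× C (H1) → no; 2× O (H0) → no; 1× N (H0) → no; 2× C (H3) → no; 1× N (H2) → no; 1× C (H0) → match; 1× O (H1) → no; 1× c (aromatic, H0) → match; 5× c (aromatic, H1) → no.
Summing the matching environments: 1 + 1 = 2 matching atoms.

2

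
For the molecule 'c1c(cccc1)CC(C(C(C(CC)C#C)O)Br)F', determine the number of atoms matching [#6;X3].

6

Check the 18 heavy atoms by environment: 7× C (X4) → no; 1× O (X2) → no; 2× C (X2) → no; 6× c (aromatic, X3) → match; 1× Br (X1) → no; 1× F (X1) → no.
That gives 6 matching atoms.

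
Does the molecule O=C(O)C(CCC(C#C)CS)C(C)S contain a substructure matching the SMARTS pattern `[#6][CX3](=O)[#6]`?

The pattern [#6][CX3](=O)[#6] describes a carbonyl carbon (no H) flanked by two carbons — a ketone.
The closest candidate here is a carboxylic acid group (-C(=O)OH), but one neighbour of the carbonyl carbon is O, not C. No other fragment satisfies the full query, so there is no match.

No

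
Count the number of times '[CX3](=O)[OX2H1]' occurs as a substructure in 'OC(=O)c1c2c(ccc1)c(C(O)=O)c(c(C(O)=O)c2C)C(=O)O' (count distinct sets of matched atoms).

[CX3](=O)[OX2H1] is the SMARTS for a carboxylic acid: an sp2 carbon double-bonded to O and single-bonded to an -OH oxygen.
The molecule carries 4 separate instances of a carboxylic acid group (-C(=O)OH) meeting every constraint; each maps to a distinct set of atoms, giving 4 matches.

4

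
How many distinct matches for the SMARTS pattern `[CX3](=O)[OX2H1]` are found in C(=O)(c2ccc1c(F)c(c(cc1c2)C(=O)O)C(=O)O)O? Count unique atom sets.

3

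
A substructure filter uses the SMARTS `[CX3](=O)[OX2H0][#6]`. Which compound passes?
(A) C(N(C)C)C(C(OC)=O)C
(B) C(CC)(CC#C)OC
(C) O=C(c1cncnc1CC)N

A

[CX3](=O)[OX2H0][#6] describes a carbonyl carbon bonded to an oxygen that is itself bonded to carbon (no H on that O) (an ester).
(A) contains a methyl-ester group (-C(=O)OCH3), which satisfies every atom and bond constraint.
(B) has a methoxy ether (-OCH3) but the ether oxygen is not adjacent to a C=O carbon.
(C) has a primary amide (-C(=O)NH2) but the carbonyl is bonded to N, not to an O-C linkage.
So the answer is (A).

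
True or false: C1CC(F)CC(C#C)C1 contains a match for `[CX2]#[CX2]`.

True

The pattern [CX2]#[CX2] describes a carbon-carbon triple bond — an alkyne.
The molecule carries an ethynyl group (-C#CH), whose atoms satisfy every constraint of the query, so the pattern matches.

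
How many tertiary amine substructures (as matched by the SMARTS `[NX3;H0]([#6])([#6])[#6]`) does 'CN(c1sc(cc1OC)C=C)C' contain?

[NX3;H0]([#6])([#6])[#6] is the SMARTS for a tertiary amine: a trivalent nitrogen with no H, bonded to three carbons.
Exactly one fragment in the molecule meets all constraints, giving 1 match.

1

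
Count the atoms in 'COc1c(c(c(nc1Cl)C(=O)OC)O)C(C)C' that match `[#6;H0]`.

6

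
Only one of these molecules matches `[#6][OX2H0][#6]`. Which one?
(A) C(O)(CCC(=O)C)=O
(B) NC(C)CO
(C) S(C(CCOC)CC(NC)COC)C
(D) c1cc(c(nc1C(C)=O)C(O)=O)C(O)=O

[#6][OX2H0][#6] describes an aliphatic oxygen bridging two carbons with no H on the oxygen (an ether).
(A) has a carboxylic acid group (-C(=O)OH) but the -OH oxygen has H1; the =O is OX1, not OX2.
(B) has a hydroxyl group (-OH) but the oxygen has H1, not H0 bridging two carbons.
(C) contains a methoxy ether (-OCH3), which satisfies every atom and bond constraint.
(D) has a carboxylic acid group (-C(=O)OH) but the -OH oxygen has H1; the =O is OX1, not OX2.
So the answer is (C).

C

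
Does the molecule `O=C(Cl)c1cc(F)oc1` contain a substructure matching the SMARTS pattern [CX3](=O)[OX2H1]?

The pattern [CX3](=O)[OX2H1] describes an sp2 carbon double-bonded to O and single-bonded to an -OH oxygen — a carboxylic acid.
The closest candidate here is an acyl chloride (-C(=O)Cl), but the carbonyl is bonded to Cl, not to an -OH oxygen. No other fragment satisfies the full query, so there is no match.

No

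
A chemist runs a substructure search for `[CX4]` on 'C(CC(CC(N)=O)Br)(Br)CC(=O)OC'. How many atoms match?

6

Check the 14 heavy atoms by environment: 6× C (X4) → match; 2× Br (X1) → no; 2× C (X3) → no; 2× O (X1) → no; 1× N (X3) → no; 1× O (X2) → no.
That gives 6 matching atoms.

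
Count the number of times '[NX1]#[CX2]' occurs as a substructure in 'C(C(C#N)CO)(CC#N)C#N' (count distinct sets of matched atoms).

[NX1]#[CX2] is the SMARTS for a nitrile: a nitrogen triple-bonded to a two-connected carbon.
The molecule carries 3 separate instances of a nitrile (-C#N) meeting every constraint; each maps to a distinct set of atoms, giving 3 matches.

3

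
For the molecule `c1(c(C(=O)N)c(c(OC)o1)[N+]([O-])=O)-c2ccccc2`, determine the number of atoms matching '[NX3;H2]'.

1

The query [NX3;H2] means: aliphatic N with 3 total connections, two of them H — an -NH2 nitrogen (amine or amide).
Check the 19 heavy atoms by environment: 1× o (aromatic, H0, X2) → no; 5× c (aromatic, H0, X3) → no; 5× c (aromatic, H1, X3) → no; 1× N (charge +1, H0, X3) → no; 1× O (charge -1, H0, X1) → no; 2× O (H0, X1) → no; 1× C (H0, X3) → no; 1× N (H2, X3) → match; 1× O (H0, X2) → no; 1× C (H3, X4) → no.
That gives 1 matching atom.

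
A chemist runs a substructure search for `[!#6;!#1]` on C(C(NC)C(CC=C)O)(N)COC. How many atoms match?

Check the 13 heavy atoms by environment: 9× C → no; 2× N → match; 2× O → match.
Summing the matching environments: 2 + 2 = 4 matching atoms.

4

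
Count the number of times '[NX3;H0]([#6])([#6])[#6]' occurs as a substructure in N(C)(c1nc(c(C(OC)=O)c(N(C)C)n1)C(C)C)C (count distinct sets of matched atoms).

[NX3;H0]([#6])([#6])[#6] is the SMARTS for a tertiary amine: a trivalent nitrogen with no H, bonded to three carbons.
The molecule carries 2 separate instances of a dimethylamino group (-N(CH3)2) meeting every constraint; each maps to a distinct set of atoms, giving 2 matches.

2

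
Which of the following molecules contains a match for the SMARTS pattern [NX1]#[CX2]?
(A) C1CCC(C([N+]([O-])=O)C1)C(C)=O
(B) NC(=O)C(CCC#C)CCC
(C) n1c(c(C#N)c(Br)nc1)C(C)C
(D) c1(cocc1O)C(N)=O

C

[NX1]#[CX2] describes a nitrogen triple-bonded to a two-connected carbon (a nitrile).
(A) has a nitro group (-[N+](=O)[O-]) but there is no C#N triple bond.
(B) has a primary amide (-C(=O)NH2) but the nitrogen is NX3, not NX1.
(C) contains a nitrile (-C#N), which satisfies every atom and bond constraint.
(D) has a primary amide (-C(=O)NH2) but the nitrogen is NX3, not NX1.
So the answer is (C).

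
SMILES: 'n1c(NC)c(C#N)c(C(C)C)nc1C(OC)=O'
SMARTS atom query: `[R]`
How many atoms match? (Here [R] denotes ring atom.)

6

Check the 17 heavy atoms by environment: 2× n (aromatic, in 6-ring) → match; 4× c (aromatic, in 6-ring) → match; 7× C (acyclic) → no; 2× O (acyclic) → no; 2× N (acyclic) → no.
Summing the matching environments: 2 + 4 = 6 matching atoms.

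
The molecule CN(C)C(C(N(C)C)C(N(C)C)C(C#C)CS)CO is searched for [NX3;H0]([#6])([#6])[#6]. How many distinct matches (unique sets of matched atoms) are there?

[NX3;H0]([#6])([#6])[#6] is the SMARTS for a tertiary amine: a trivalent nitrogen with no H, bonded to three carbons.
The molecule carries 3 separate instances of a dimethylamino group (-N(CH3)2) meeting every constraint; each maps to a distinct set of atoms, giving 3 matches.

3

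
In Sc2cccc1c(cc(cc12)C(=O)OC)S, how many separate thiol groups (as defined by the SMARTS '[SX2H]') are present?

2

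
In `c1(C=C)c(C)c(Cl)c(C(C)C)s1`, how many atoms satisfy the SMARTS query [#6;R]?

The query [#6;R] means: carbon that is part of a ring.
Check the 12 heavy atoms by environment: 1× s (aromatic, in 5-ring) → no; 4× c (aromatic, in 5-ring) → match; 1× Cl (acyclic) → no; 6× C (acyclic) → no.
That gives 4 matching atoms.

4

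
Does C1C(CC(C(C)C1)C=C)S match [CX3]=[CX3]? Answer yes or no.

The pattern [CX3]=[CX3] describes a non-aromatic C=C double bond between two sp2 carbons — an alkene.
The molecule carries a vinyl group (-CH=CH2), whose atoms satisfy every constraint of the query, so the pattern matches.

Yes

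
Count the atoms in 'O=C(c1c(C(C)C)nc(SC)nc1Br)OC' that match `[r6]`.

The query [r6] means: r6 matches atoms in a six-membered ring.
Check the 16 heavy atoms by environment: 2× n (aromatic, in 6-ring) → match; 4× c (aromatic, in 6-ring) → match; 1× S (acyclic) → no; 6× C (acyclic) → no; 1× Br (acyclic) → no; 2× O (acyclic) → no.
Summing the matching environments: 2 + 4 = 6 matching atoms.

6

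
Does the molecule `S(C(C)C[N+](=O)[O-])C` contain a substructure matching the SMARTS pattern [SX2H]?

No

The pattern [SX2H] describes an aliphatic sulfur with two connections, one being H — a thiol.
The closest candidate here is a methylthio ether (-SCH3), but the sulfur has H0 (bonded to two carbons), not H1. No other fragment satisfies the full query, so there is no match.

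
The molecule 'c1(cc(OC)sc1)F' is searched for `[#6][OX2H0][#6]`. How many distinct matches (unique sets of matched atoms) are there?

[#6][OX2H0][#6] is the SMARTS for an ether: an aliphatic oxygen bridging two carbons with no H on the oxygen.
Exactly one fragment in the molecule meets all constraints, giving 1 match.

1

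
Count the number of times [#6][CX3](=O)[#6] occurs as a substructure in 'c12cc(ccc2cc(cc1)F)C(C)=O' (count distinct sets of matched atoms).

1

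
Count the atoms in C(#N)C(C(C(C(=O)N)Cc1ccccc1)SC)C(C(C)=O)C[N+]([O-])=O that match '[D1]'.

The query [D1] means: atom with exactly one heavy-atom neighbour (degree 1).
Check the 25 heavy atoms by environment: 3× C (D2) → no; 6× C (D3) → no; 1× S (D2) → no; 2× C (D1) → match; 1× N (charge +1, D3) → no; 1× O (charge -1, D1) → match; 3× O (D1) → match; 1× c (aromatic, D3) → no; 5× c (aromatic, D2) → no; 2× N (D1) → match.
Summing the matching environments: 2 + 1 + 3 + 2 = 8 matching atoms.

8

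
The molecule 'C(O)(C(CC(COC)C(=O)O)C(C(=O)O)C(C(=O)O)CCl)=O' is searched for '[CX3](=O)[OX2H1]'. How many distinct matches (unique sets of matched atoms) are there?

4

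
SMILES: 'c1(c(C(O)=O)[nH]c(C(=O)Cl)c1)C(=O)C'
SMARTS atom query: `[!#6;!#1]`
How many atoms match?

6

The query [!#6;!#1] means: not carbon and not hydrogen — any heteroatom.
Check the 14 heavy atoms by environment: 1× n (aromatic) → match; 4× c (aromatic) → no; 4× C → no; 4× O → match; 1× Cl → match.
Summing the matching environments: 1 + 4 + 1 = 6 matching atoms.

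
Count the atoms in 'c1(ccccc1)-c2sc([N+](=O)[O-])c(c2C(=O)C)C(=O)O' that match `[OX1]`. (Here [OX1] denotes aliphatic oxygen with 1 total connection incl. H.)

4

The query [OX1] means: aliphatic oxygen with one total connection — typically a carbonyl =O or an oxide.
Check the 20 heavy atoms by environment: 1× s (aromatic, X2) → no; 10× c (aromatic, X3) → no; 1× N (charge +1, X3) → no; 1× O (charge -1, X1) → match; 3× O (X1) → match; 2× C (X3) → no; 1× C (X4) → no; 1× O (X2) → no.
Summing the matching environments: 1 + 3 = 4 matching atoms.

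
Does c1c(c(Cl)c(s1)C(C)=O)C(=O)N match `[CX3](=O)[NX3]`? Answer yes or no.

Yes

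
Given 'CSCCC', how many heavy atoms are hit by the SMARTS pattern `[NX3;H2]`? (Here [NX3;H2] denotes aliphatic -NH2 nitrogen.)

0

The query [NX3;H2] means: aliphatic N with 3 total connections, two of them H — an -NH2 nitrogen (amine or amide).
Check the 5 heavy atoms by environment: 2× C (H2, X4) → no; 1× S (H0, X2) → no; 2× C (H3, X4) → no.
No environment satisfies the query, so 0 matching atoms.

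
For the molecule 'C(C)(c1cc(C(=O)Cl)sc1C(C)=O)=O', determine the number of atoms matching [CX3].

3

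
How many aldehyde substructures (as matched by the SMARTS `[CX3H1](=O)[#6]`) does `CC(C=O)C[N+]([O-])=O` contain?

1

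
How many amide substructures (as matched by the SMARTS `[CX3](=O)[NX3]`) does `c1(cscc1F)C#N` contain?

[CX3](=O)[NX3] is the SMARTS for an amide: a carbonyl carbon bonded to a trivalent nitrogen.
The molecule has a nitrile (-C#N), but the nitrile N is NX1 (triple-bonded), not NX3; nothing else fits, so there are 0 matches.

0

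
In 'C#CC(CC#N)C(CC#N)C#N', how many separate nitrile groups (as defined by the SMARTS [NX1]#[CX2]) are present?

3

[NX1]#[CX2] is the SMARTS for a nitrile: a nitrogen triple-bonded to a two-connected carbon.
The molecule carries 3 separate instances of a nitrile (-C#N) meeting every constraint; each maps to a distinct set of atoms, giving 3 matches.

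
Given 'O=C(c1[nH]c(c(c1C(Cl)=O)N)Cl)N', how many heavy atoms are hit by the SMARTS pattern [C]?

2

The query [C] means: uppercase C matches aliphatic (non-aromatic) carbon only.
Check the 13 heavy atoms by environment: 1× n (aromatic) → no; 4× c (aromatic) → no; 2× C → match; 2× O → no; 2× N → no; 2× Cl → no.
That gives 2 matching atoms.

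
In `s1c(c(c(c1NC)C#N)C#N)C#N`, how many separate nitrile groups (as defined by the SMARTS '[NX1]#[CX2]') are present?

[NX1]#[CX2] is the SMARTS for a nitrile: a nitrogen triple-bonded to a two-connected carbon.
The molecule carries 3 separate instances of a nitrile (-C#N) meeting every constraint; each maps to a distinct set of atoms, giving 3 matches.

3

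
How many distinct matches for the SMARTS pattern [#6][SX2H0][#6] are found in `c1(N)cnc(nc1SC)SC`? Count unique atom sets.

2

[#6][SX2H0][#6] is the SMARTS for a thioether: an aliphatic sulfur bridging two carbons with no H on the sulfur.
The molecule carries 2 separate instances of a methylthio ether (-SCH3) meeting every constraint; each maps to a distinct set of atoms, giving 2 matches.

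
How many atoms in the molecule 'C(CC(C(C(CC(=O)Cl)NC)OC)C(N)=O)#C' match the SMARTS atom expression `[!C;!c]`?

6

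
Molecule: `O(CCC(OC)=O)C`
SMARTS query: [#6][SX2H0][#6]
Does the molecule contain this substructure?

No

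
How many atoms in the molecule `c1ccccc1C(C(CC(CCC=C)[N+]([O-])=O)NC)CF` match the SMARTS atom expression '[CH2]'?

5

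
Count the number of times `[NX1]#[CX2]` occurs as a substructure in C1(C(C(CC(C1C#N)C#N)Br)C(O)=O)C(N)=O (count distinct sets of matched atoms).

[NX1]#[CX2] is the SMARTS for a nitrile: a nitrogen triple-bonded to a two-connected carbon.
The molecule carries 2 separate instances of a nitrile (-C#N) meeting every constraint; each maps to a distinct set of atoms, giving 2 matches.

2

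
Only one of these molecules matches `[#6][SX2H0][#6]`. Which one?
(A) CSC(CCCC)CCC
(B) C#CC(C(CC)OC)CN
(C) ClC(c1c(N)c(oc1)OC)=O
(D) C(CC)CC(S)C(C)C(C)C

[#6][SX2H0][#6] describes an aliphatic sulfur bridging two carbons with no H on the sulfur (a thioether).
(A) contains a methylthio ether (-SCH3), which satisfies every atom and bond constraint.
(B) has a methoxy ether (-OCH3) but the bridging atom is O, not S.
(C) has a methoxy ether (-OCH3) but the bridging atom is O, not S.
(D) has a thiol (-SH) but the sulfur has H1, not H0 bridging two carbons.
So the answer is (A).

A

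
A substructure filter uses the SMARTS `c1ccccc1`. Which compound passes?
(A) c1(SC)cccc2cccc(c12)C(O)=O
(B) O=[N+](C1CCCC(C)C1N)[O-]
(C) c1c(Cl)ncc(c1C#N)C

A

c1ccccc1 describes six aromatic carbons in a ring (a benzene ring).
(A) contains the required atom environment, so the pattern matches.
(B) has a methyl group (-CH3) but no six-membered all-carbon aromatic ring is present.
(C) has a methyl group (-CH3) but no six-membered all-carbon aromatic ring is present.
So the answer is (A).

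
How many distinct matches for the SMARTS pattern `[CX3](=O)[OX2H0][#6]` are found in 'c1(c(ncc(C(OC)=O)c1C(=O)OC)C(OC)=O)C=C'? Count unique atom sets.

3

[CX3](=O)[OX2H0][#6] is the SMARTS for an ester: a carbonyl carbon bonded to an oxygen that is itself bonded to carbon (no H on that O).
The molecule carries 3 separate instances of a methyl-ester group (-C(=O)OCH3) meeting every constraint; each maps to a distinct set of atoms, giving 3 matches.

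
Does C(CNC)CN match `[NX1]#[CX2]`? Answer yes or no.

No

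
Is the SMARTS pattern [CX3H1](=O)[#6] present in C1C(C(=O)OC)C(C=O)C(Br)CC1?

The pattern [CX3H1](=O)[#6] describes an sp2 carbon with one H, double-bonded to O and single-bonded to carbon — an aldehyde.
The molecule carries an aldehyde (-CHO), whose atoms satisfy every constraint of the query, so the pattern matches.

Yes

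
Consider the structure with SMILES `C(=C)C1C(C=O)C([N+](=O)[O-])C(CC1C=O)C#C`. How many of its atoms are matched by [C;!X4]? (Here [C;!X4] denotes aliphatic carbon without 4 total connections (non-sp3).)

6

The query [C;!X4] means: aliphatic carbon that does not have four total connections.
Check the 17 heavy atoms by environment: 6× C (X4) → no; 2× C (X2) → match; 4× C (X3) → match; 3× O (X1) → no; 1× N (charge +1, X3) → no; 1× O (charge -1, X1) → no.
Summing the matching environments: 2 + 4 = 6 matching atoms.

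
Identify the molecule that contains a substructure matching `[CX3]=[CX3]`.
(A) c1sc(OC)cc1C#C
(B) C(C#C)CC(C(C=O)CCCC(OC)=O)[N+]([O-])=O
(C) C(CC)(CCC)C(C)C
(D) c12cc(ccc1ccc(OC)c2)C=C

[CX3]=[CX3] describes a non-aromatic C=C double bond between two sp2 carbons (an alkene).
(A) has an ethynyl group (-C#CH) but the C-C bond is a triple bond, not a double bond.
(B) has an ethynyl group (-C#CH) but the C-C bond is a triple bond, not a double bond.
(C) has an ethyl group (-CH2CH3) but its C-C bond is a single bond between CX4 carbons, not CX3=CX3.
(D) contains a vinyl group (-CH=CH2), which satisfies every atom and bond constraint.
So the answer is (D).

D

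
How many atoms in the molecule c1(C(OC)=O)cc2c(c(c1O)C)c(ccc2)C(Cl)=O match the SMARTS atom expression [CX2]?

0

Check the 19 heavy atoms by environment: 10× c (aromatic, X3) → no; 2× O (X2) → no; 2× C (X3) → no; 2× O (X1) → no; 1× Cl (X1) → no; 2× C (X4) → no.
No environment satisfies the query, so 0 matching atoms.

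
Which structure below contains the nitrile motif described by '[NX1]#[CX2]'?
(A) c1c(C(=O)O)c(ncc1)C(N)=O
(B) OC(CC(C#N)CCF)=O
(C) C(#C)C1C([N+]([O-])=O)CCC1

B

[NX1]#[CX2] describes a nitrogen triple-bonded to a two-connected carbon (a nitrile).
(A) has a primary amide (-C(=O)NH2) but the nitrogen is NX3, not NX1.
(B) contains a nitrile (-C#N), which satisfies every atom and bond constraint.
(C) has a nitro group (-[N+](=O)[O-]) but there is no C#N triple bond.
So the answer is (B).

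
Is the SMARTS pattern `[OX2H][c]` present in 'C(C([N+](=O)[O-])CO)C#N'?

The pattern [OX2H][c] describes a hydroxyl oxygen attached to an aromatic carbon — a phenol.
The closest candidate here is a hydroxyl group (-OH), but the -OH is on an aliphatic carbon, not an aromatic c. No other fragment satisfies the full query, so there is no match.

No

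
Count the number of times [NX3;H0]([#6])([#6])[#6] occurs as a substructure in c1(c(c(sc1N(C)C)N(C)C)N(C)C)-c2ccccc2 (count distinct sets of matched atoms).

[NX3;H0]([#6])([#6])[#6] is the SMARTS for a tertiary amine: a trivalent nitrogen with no H, bonded to three carbons.
The molecule carries 3 separate instances of a dimethylamino group (-N(CH3)2) meeting every constraint; each maps to a distinct set of atoms, giving 3 matches.

3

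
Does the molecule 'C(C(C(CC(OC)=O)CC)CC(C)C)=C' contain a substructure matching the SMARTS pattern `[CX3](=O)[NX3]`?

The pattern [CX3](=O)[NX3] describes a carbonyl carbon bonded to a trivalent nitrogen — an amide.
The closest candidate here is a methyl-ester group (-C(=O)OCH3), but the carbonyl is bonded to O, not to an NX3 nitrogen. No other fragment satisfies the full query, so there is no match.

No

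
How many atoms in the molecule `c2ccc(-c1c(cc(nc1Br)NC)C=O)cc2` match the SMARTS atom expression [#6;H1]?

7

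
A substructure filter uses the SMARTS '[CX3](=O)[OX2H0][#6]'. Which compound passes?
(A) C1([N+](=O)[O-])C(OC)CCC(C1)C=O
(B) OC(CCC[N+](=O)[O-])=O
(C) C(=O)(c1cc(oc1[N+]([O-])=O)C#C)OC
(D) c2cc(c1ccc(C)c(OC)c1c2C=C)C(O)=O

C

[CX3](=O)[OX2H0][#6] describes a carbonyl carbon bonded to an oxygen that is itself bonded to carbon (no H on that O) (an ester).
(A) has a methoxy ether (-OCH3) but the ether oxygen is not adjacent to a C=O carbon.
(B) has a carboxylic acid group (-C(=O)OH) but the singly-bonded O carries H (OX2H1, not H0).
(C) contains a methyl-ester group (-C(=O)OCH3), which satisfies every atom and bond constraint.
(D) has a methoxy ether (-OCH3) but the ether oxygen is not adjacent to a C=O carbon.
So the answer is (C).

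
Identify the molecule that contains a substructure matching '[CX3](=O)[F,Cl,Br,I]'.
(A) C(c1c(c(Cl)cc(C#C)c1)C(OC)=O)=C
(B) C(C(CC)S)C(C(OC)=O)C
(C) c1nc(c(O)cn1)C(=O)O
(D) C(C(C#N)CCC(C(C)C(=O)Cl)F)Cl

D

[CX3](=O)[F,Cl,Br,I] describes a carbonyl carbon bonded to a halogen (an acyl halide).
(A) has a methyl-ester group (-C(=O)OCH3) but the carbonyl is bonded to -O-C, not to a halogen.
(B) has a methyl-ester group (-C(=O)OCH3) but the carbonyl is bonded to -O-C, not to a halogen.
(C) has a carboxylic acid group (-C(=O)OH) but the carbonyl is bonded to -OH, not to a halogen.
(D) contains an acyl chloride (-C(=O)Cl), which satisfies every atom and bond constraint.
So the answer is (D).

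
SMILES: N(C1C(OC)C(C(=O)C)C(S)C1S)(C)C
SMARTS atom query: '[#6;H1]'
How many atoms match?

5

The query [#6;H1] means: any carbon bearing exactly one hydrogen.
Check the 15 heavy atoms by environment: 5× C (H1) → match; 2× S (H1) → no; 1× C (H0) → no; 2× O (H0) → no; 4× C (H3) → no; 1× N (H0) → no.
That gives 5 matching atoms.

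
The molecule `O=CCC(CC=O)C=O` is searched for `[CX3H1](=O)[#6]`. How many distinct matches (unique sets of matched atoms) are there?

[CX3H1](=O)[#6] is the SMARTS for an aldehyde: an sp2 carbon with one H, double-bonded to O and single-bonded to carbon.
The molecule carries 3 separate instances of an aldehyde (-CHO) meeting every constraint; each maps to a distinct set of atoms, giving 3 matches.

3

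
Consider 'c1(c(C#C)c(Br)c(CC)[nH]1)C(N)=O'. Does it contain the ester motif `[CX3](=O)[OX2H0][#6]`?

No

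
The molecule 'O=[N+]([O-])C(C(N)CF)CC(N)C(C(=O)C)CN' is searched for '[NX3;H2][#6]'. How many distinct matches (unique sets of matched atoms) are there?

3

[NX3;H2][#6] is the SMARTS for a primary amine: a trivalent nitrogen with two H attached to carbon.
The molecule carries 3 separate instances of a primary amino group (-NH2) meeting every constraint; each maps to a distinct set of atoms, giving 3 matches.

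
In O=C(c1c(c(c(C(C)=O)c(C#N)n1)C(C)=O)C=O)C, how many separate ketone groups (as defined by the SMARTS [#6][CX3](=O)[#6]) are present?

[#6][CX3](=O)[#6] is the SMARTS for a ketone: a carbonyl carbon (no H) flanked by two carbons.
The molecule carries 3 separate instances of an acetyl/ketone group (-C(=O)CH3) meeting every constraint; each maps to a distinct set of atoms, giving 3 matches.

3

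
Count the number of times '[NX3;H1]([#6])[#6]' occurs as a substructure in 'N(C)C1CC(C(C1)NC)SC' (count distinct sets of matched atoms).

2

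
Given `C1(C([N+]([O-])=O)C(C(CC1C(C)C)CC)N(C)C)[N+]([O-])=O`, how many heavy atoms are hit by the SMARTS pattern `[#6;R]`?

The query [#6;R] means: carbon that is part of a ring.
Check the 20 heavy atoms by environment: 6× C (in 6-ring) → match; 7× C (acyclic) → no; 1× N (acyclic) → no; 2× N (charge +1, acyclic) → no; 2× O (charge -1, acyclic) → no; 2× O (acyclic) → no.
That gives 6 matching atoms.

6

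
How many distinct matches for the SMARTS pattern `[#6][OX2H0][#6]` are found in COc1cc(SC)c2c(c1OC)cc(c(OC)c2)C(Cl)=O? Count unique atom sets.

3

[#6][OX2H0][#6] is the SMARTS for an ether: an aliphatic oxygen bridging two carbons with no H on the oxygen.
The molecule carries 3 separate instances of a methoxy ether (-OCH3) meeting every constraint; each maps to a distinct set of atoms, giving 3 matches.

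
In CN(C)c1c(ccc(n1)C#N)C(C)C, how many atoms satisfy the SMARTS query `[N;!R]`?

Check the 14 heavy atoms by environment: 1× n (aromatic, in 6-ring) → no; 5× c (aromatic, in 6-ring) → no; 2× N (acyclic) → match; 6× C (acyclic) → no.
That gives 2 matching atoms.

2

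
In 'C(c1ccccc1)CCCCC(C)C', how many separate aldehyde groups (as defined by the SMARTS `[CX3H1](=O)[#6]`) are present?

[CX3H1](=O)[#6] is the SMARTS for an aldehyde: an sp2 carbon with one H, double-bonded to O and single-bonded to carbon.
No fragment in the molecule satisfies every constraint, giving 0 matches.

0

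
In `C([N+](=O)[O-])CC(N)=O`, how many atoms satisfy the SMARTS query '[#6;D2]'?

The query [#6;D2] means: any carbon bonded to exactly two heavy atoms.
Check the 8 heavy atoms by environment: 2× C (D2) → match; 1× N (charge +1, D3) → no; 1× O (charge -1, D1) → no; 2× O (D1) → no; 1× C (D3) → no; 1× N (D1) → no.
That gives 2 matching atoms.

2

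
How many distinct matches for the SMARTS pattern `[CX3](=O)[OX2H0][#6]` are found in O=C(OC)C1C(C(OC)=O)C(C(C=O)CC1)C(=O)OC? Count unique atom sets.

[CX3](=O)[OX2H0][#6] is the SMARTS for an ester: a carbonyl carbon bonded to an oxygen that is itself bonded to carbon (no H on that O).
The molecule carries 3 separate instances of a methyl-ester group (-C(=O)OCH3) meeting every constraint; each maps to a distinct set of atoms, giving 3 matches.

3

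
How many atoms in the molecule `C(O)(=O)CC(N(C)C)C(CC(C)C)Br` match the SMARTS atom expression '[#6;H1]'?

Check the 14 heavy atoms by environment: 2× C (H2) → no; 3× C (H1) → match; 1× Br (H0) → no; 4× C (H3) → no; 1× C (H0) → no; 1× O (H0) → no; 1× O (H1) → no; 1× N (H0) → no.
That gives 3 matching atoms.

3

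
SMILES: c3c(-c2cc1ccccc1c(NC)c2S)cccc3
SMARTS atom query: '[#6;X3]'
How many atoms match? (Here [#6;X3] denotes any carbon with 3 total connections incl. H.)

16

The query [#6;X3] means: any carbon (aromatic or not) with three total connections.
Check the 19 heavy atoms by environment: 16× c (aromatic, X3) → match; 1× N (X3) → no; 1× C (X4) → no; 1× S (X2) → no.
That gives 16 matching atoms.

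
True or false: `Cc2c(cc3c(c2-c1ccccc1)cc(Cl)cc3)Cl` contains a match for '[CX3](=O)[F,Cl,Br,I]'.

False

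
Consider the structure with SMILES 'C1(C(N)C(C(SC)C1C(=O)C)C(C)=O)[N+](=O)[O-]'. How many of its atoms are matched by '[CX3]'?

The query [CX3] means: C with X3: aliphatic carbon with exactly 3 total connections.
Check the 17 heavy atoms by environment: 8× C (X4) → no; 1× S (X2) → no; 1× N (charge +1, X3) → no; 1× O (charge -1, X1) → no; 3× O (X1) → no; 1× N (X3) → no; 2× C (X3) → match.
That gives 2 matching atoms.

2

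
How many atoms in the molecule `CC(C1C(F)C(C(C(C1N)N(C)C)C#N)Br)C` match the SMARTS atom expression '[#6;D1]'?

4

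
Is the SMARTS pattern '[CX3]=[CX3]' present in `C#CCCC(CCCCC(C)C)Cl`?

No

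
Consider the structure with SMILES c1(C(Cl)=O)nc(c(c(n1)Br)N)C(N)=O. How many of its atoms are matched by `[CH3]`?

The query [CH3] means: aliphatic carbon with exactly three hydrogens.
Check the 14 heavy atoms by environment: 2× n (aromatic, H0) → no; 4× c (aromatic, H0) → no; 2× N (H2) → no; 2× C (H0) → no; 2× O (H0) → no; 1× Cl (H0) → no; 1× Br (H0) → no.
No environment satisfies the query, so 0 matching atoms.

0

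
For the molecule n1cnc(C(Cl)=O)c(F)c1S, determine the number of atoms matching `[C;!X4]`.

The query [C;!X4] means: aliphatic carbon that does not have four total connections.
Check the 11 heavy atoms by environment: 2× n (aromatic, X2) → no; 4× c (aromatic, X3) → no; 1× F (X1) → no; 1× S (X2) → no; 1× C (X3) → match; 1× O (X1) → no; 1× Cl (X1) → no.
That gives 1 matching atom.

1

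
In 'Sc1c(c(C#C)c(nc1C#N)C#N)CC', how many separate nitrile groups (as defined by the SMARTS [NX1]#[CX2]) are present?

2

[NX1]#[CX2] is the SMARTS for a nitrile: a nitrogen triple-bonded to a two-connected carbon.
The molecule carries 2 separate instances of a nitrile (-C#N) meeting every constraint; each maps to a distinct set of atoms, giving 2 matches.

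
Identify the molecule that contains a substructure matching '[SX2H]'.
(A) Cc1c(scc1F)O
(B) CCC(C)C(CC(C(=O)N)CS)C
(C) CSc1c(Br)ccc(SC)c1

B

[SX2H] describes an aliphatic sulfur with two connections, one being H (a thiol).
(A) has a hydroxyl group (-OH) but it is an -OH, not an -SH.
(B) contains a thiol (-SH), which satisfies every atom and bond constraint.
(C) has a methylthio ether (-SCH3) but the sulfur has H0 (bonded to two carbons), not H1.
So the answer is (B).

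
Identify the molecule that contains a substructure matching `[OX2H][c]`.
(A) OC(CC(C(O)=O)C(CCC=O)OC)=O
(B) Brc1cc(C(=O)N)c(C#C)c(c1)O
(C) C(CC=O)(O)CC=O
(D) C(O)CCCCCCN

[OX2H][c] describes a hydroxyl oxygen attached to an aromatic carbon (a phenol).
(A) has a methoxy ether (-OCH3) but the oxygen has H0, not H1.
(B) contains a hydroxyl group (-OH), which satisfies every atom and bond constraint.
(C) has a hydroxyl group (-OH) but the -OH is on an aliphatic carbon, not an aromatic c.
(D) has a hydroxyl group (-OH) but the -OH is on an aliphatic carbon, not an aromatic c.
So the answer is (B).

B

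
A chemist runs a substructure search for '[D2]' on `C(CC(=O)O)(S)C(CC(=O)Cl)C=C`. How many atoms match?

The query [D2] means: atom with exactly two heavy-atom neighbours.
Check the 13 heavy atoms by environment: 3× C (D2) → match; 4× C (D3) → no; 1× C (D1) → no; 3× O (D1) → no; 1× Cl (D1) → no; 1× S (D1) → no.
That gives 3 matching atoms.

3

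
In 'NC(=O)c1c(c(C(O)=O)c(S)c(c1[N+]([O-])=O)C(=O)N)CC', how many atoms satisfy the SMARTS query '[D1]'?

The query [D1] means: atom with exactly one heavy-atom neighbour (degree 1).
Check the 21 heavy atoms by environment: 6× c (aromatic, D3) → no; 3× C (D3) → no; 5× O (D1) → match; 1× C (D2) → no; 1× C (D1) → match; 2× N (D1) → match; 1× S (D1) → match; 1× N (charge +1, D3) → no; 1× O (charge -1, D1) → match.
Summing the matching environments: 5 + 1 + 2 + 1 + 1 = 10 matching atoms.

10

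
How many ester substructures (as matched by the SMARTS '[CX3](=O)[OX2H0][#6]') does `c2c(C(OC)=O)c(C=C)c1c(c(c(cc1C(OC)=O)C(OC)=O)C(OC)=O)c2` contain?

4

[CX3](=O)[OX2H0][#6] is the SMARTS for an ester: a carbonyl carbon bonded to an oxygen that is itself bonded to carbon (no H on that O).
The molecule carries 4 separate instances of a methyl-ester group (-C(=O)OCH3) meeting every constraint; each maps to a distinct set of atoms, giving 4 matches.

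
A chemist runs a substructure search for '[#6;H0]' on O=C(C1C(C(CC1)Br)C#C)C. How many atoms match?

The query [#6;H0] means: any carbon with no attached hydrogen.
Check the 11 heavy atoms by environment: 4× C (H1) → no; 2× C (H2) → no; 2× C (H0) → match; 1× O (H0) → no; 1× C (H3) → no; 1× Br (H0) → no.
That gives 2 matching atoms.

2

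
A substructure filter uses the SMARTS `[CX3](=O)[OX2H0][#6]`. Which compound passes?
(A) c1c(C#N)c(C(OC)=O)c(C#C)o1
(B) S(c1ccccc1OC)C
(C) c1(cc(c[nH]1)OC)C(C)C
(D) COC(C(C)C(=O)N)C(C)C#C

A

[CX3](=O)[OX2H0][#6] describes a carbonyl carbon bonded to an oxygen that is itself bonded to carbon (no H on that O) (an ester).
(A) contains a methyl-ester group (-C(=O)OCH3), which satisfies every atom and bond constraint.
(B) has a methoxy ether (-OCH3) but the ether oxygen is not adjacent to a C=O carbon.
(C) has a methoxy ether (-OCH3) but the ether oxygen is not adjacent to a C=O carbon.
(D) has a methoxy ether (-OCH3) but the ether oxygen is not adjacent to a C=O carbon.
So the answer is (A).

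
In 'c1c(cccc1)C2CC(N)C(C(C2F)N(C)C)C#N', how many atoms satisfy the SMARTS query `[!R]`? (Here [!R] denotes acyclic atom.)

The query [!R] means: !R matches any atom not in a ring.
Check the 19 heavy atoms by environment: 6× C (in 6-ring) → no; 3× N (acyclic) → match; 3× C (acyclic) → match; 6× c (aromatic, in 6-ring) → no; 1× F (acyclic) → match.
Summing the matching environments: 3 + 3 + 1 = 7 matching atoms.

7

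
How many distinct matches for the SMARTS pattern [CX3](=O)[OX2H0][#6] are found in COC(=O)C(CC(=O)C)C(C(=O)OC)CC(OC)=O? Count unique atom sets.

[CX3](=O)[OX2H0][#6] is the SMARTS for an ester: a carbonyl carbon bonded to an oxygen that is itself bonded to carbon (no H on that O).
The molecule carries 3 separate instances of a methyl-ester group (-C(=O)OCH3) meeting every constraint; each maps to a distinct set of atoms, giving 3 matches.

3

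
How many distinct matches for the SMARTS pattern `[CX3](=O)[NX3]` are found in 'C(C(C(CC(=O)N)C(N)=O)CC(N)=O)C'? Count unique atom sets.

[CX3](=O)[NX3] is the SMARTS for an amide: a carbonyl carbon bonded to a trivalent nitrogen.
The molecule carries 3 separate instances of a primary amide (-C(=O)NH2) meeting every constraint; each maps to a distinct set of atoms, giving 3 matches.

3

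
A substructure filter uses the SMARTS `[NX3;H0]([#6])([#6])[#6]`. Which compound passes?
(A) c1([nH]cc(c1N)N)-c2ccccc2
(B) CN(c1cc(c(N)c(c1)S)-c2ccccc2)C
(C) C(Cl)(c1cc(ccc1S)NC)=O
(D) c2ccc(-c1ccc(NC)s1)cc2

[NX3;H0]([#6])([#6])[#6] describes a trivalent nitrogen with no H, bonded to three carbons (a tertiary amine).
(A) has a primary amino group (-NH2) but the nitrogen has H2, not H0 with three carbons.
(B) contains a dimethylamino group (-N(CH3)2), which satisfies every atom and bond constraint.
(C) has an N-methylamino group (-NHCH3) but the nitrogen still has one H (H1), not H0.
(D) has an N-methylamino group (-NHCH3) but the nitrogen still has one H (H1), not H0.
So the answer is (B).

B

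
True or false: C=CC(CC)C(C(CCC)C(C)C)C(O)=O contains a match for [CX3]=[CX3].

True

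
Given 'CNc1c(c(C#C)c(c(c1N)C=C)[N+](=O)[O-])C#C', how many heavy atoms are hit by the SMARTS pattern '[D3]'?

7

The query [D3] means: atom with exactly three heavy-atom neighbours.
Check the 18 heavy atoms by environment: 6× c (aromatic, D3) → match; 1× N (charge +1, D3) → match; 1× O (charge -1, D1) → no; 1× O (D1) → no; 1× N (D2) → no; 4× C (D1) → no; 1× N (D1) → no; 3× C (D2) → no.
Summing the matching environments: 6 + 1 = 7 matching atoms.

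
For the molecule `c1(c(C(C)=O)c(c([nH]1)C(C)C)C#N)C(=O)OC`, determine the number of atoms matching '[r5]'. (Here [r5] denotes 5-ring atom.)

5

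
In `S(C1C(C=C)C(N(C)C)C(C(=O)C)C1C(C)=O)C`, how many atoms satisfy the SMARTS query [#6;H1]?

6

The query [#6;H1] means: any carbon bearing exactly one hydrogen.
Check the 18 heavy atoms by environment: 6× C (H1) → match; 1× N (H0) → no; 5× C (H3) → no; 2× C (H0) → no; 2× O (H0) → no; 1× C (H2) → no; 1× S (H0) → no.
That gives 6 matching atoms.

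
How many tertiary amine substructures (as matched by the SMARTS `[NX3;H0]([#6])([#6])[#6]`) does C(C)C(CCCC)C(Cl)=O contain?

0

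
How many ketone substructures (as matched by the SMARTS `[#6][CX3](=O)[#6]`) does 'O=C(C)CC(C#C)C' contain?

[#6][CX3](=O)[#6] is the SMARTS for a ketone: a carbonyl carbon (no H) flanked by two carbons.
Exactly one fragment in the molecule meets all constraints, giving 1 match.

1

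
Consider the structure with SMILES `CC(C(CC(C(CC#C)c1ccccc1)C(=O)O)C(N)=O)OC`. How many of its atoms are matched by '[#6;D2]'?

The query [#6;D2] means: any carbon bonded to exactly two heavy atoms.
Check the 23 heavy atoms by environment: 3× C (D2) → match; 6× C (D3) → no; 3× C (D1) → no; 1× c (aromatic, D3) → no; 5× c (aromatic, D2) → match; 1× O (D2) → no; 3× O (D1) → no; 1× N (D1) → no.
Summing the matching environments: 3 + 5 = 8 matching atoms.

8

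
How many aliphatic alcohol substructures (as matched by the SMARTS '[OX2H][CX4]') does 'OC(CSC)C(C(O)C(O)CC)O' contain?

[OX2H][CX4] is the SMARTS for an aliphatic alcohol: a hydroxyl oxygen bound to an sp3 (X4) carbon.
The molecule carries 4 separate instances of a hydroxyl group (-OH) meeting every constraint; each maps to a distinct set of atoms, giving 4 matches.

4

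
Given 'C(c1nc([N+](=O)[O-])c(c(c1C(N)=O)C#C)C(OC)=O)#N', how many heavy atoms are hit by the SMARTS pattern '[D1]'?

The query [D1] means: atom with exactly one heavy-atom neighbour (degree 1).
Check the 20 heavy atoms by environment: 1× n (aromatic, D2) → no; 5× c (aromatic, D3) → no; 1× N (charge +1, D3) → no; 1× O (charge -1, D1) → match; 3× O (D1) → match; 2× C (D2) → no; 2× N (D1) → match; 2× C (D3) → no; 2× C (D1) → match; 1× O (D2) → no.
Summing the matching environments: 1 + 3 + 2 + 2 = 8 matching atoms.

8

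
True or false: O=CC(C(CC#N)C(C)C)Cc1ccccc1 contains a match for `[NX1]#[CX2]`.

True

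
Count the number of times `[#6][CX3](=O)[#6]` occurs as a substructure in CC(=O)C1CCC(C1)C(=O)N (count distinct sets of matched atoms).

[#6][CX3](=O)[#6] is the SMARTS for a ketone: a carbonyl carbon (no H) flanked by two carbons.
Exactly one fragment in the molecule meets all constraints, giving 1 match.

1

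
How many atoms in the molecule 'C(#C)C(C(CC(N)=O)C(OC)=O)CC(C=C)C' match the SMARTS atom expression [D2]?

5

Check the 17 heavy atoms by environment: 4× C (D2) → match; 5× C (D3) → no; 4× C (D1) → no; 2× O (D1) → no; 1× O (D2) → match; 1× N (D1) → no.
Summing the matching environments: 4 + 1 = 5 matching atoms.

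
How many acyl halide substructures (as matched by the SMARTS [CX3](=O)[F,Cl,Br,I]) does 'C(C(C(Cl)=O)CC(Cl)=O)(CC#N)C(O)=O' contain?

[CX3](=O)[F,Cl,Br,I] is the SMARTS for an acyl halide: a carbonyl carbon bonded to a halogen.
The molecule carries 2 separate instances of an acyl chloride (-C(=O)Cl) meeting every constraint; each maps to a distinct set of atoms, giving 2 matches.

2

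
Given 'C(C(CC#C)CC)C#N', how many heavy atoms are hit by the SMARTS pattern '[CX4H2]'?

3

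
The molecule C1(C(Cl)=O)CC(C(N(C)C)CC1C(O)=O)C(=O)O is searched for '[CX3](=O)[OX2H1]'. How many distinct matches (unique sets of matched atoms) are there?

2

[CX3](=O)[OX2H1] is the SMARTS for a carboxylic acid: an sp2 carbon double-bonded to O and single-bonded to an -OH oxygen.
The molecule carries 2 separate instances of a carboxylic acid group (-C(=O)OH) meeting every constraint; each maps to a distinct set of atoms, giving 2 matches.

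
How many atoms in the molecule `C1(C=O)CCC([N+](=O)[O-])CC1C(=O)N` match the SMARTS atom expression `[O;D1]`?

4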